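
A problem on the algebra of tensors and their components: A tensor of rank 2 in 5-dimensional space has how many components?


The number of components of a rank-r tensor in d dimensions is d^r.
Here d = 5 and r = 2.
5^2 = 25

25


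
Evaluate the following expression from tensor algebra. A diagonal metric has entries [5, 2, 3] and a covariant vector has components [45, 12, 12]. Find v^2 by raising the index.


To raise an index with a diagonal metric: v^i = v_i / g_{ii}.
For index 2: v_2 = 12, g_{22} = 2
v^2 = 12 / 2 = 6

6


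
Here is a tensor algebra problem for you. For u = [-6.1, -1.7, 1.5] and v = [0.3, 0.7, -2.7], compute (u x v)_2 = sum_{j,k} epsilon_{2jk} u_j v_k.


(u x v)_2 = sum_{j,k} epsilon_{2jk} u_j v_k. Only permutations of (1,2,3) contribute; the two non-zero terms are:
eps_{213} u_1 v_3 = -1 * -6.1 * -2.7 = -16.47
eps_{231} u_3 v_1 = 1 * 1.5 * 0.3 = 0.45
(u x v)_2 = -16.02

-16.02


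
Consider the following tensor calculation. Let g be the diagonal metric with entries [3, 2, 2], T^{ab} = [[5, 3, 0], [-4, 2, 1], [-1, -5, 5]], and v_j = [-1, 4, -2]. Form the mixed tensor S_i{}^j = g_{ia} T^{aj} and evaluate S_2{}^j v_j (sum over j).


Step 1: lower the first index. For a diagonal metric, g_{ia} T^{aj} = g_{ii} T^{ij} (no sum on i).
g_{22} = 2
S_2{}^1 = 2 * T^{21} = 2 * -4 = -8
S_2{}^2 = 2 * T^{22} = 2 * 2 = 4
S_2{}^3 = 2 * T^{23} = 2 * 1 = 2
Step 2: contract S_2{}^j with v_j.
S_2{}^1 * v_1 = -8 * -1 = 8
S_2{}^2 * v_2 = 4 * 4 = 16
S_2{}^3 * v_3 = 2 * -2 = -4
Result = 8 + 16 + -4 = 20

20


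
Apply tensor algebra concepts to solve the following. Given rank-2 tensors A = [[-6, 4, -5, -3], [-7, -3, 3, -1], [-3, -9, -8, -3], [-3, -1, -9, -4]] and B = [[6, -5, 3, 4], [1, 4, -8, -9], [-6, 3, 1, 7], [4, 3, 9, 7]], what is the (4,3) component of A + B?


Tensor addition is component-wise: (A + B)_{ij} = A_{ij} + B_{ij}.
A_{43} = -9
B_{43} = 9
(A + B)_{43} = -9 + 9 = 0

0


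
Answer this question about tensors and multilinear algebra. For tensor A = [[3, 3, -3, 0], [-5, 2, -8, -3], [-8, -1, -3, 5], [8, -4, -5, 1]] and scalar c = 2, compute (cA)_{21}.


Scalar multiplication: (cA)_{ij} = c * A_{ij}.
c = 2
A_{21} = -5
(cA)_{21} = 2 * -5 = -10

-10


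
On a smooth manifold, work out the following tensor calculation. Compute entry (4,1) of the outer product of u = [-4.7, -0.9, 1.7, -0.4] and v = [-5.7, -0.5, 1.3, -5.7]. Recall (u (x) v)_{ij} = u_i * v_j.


The outer product entry T_{ij} = u_i * v_j.
We need i=4, j=1.
u_4 = -0.4, v_1 = -5.7
T_{4,1} = -0.4 * -5.7 = 2.28

2.28


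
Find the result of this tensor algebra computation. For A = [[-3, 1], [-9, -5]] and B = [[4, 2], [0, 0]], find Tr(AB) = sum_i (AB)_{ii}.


Tr(AB) = sum_i (AB)_{ii} where (AB)_{ii} = sum_k A_{ik} B_{ki}.
(AB)_{11} = -3*4 + 1*0 = -12
(AB)_{22} = -9*2 + -5*0 = -18
Tr(AB) = -12 + -18 = -30

-30


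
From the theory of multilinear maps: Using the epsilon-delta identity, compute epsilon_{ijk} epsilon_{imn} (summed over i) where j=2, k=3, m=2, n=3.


Using the identity: epsilon_{ijk} epsilon_{imn} = delta_{jm} delta_{kn} - delta_{jn} delta_{km}.
delta_{22} = 1
delta_{33} = 1
delta_{23} = 0
delta_{32} = 0
Result = 1 * 1 - 0 * 0 = 1 - 0 = 1

1


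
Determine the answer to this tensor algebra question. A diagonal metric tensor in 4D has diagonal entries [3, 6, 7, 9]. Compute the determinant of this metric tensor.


For a diagonal metric, the determinant is the product of diagonal entries.
Diagonal entries: 3, 6, 7, 9
det(g) = 3 * 6 * 7 * 9 = 1134

1134


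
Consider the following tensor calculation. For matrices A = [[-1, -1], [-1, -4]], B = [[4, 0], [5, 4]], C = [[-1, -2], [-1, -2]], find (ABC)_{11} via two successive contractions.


(ABC)_{11} = sum_m (AB)_{1m} C_{m1}. First compute row 1 of AB.
(AB)_{11} = -1*4 + -1*5 = -9
(AB)_{12} = -1*0 + -1*4 = -4
Now contract with column 1 of C:
(AB)_{11} * C_{11} = -9 * -1 = 9
(AB)_{12} * C_{21} = -4 * -1 = 4
(ABC)_{11} = 9 + 4 = 13

13


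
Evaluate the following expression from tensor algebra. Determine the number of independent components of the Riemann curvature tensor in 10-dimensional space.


The Riemann tensor in d dimensions has d^2(d^2 - 1)/12 independent components.
d = 10, so d^2 = 100
d^2 - 1 = 99
d^2(d^2 - 1) = 100 * 99 = 9900
Divide by 12: 9900 / 12 = 825

825


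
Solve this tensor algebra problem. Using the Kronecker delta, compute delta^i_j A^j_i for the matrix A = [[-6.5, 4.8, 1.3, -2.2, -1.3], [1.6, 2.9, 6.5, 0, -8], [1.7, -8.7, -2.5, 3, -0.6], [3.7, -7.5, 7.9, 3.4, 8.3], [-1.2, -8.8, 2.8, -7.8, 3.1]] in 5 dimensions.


The contraction (trace) of a rank-2 tensor is the sum of its diagonal elements.
Diagonal entries: A[1,1] = -6.5, A[2,2] = 2.9, A[3,3] = -2.5, A[4,4] = 3.4, A[5,5] = 3.1
Tr(A) = -6.5 + 2.9 + -2.5 + 3.4 + 3.1 = 0.4

0.4


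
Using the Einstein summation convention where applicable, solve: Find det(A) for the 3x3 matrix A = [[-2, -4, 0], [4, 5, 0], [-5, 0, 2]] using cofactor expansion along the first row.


Expanding along the first row, det(A) = a11*M_11 - a12*M_12 + a13*M_13, where M_1j is the (1,j) minor.
Minor M_11 = 5*2 - 0*0 = 10
Minor M_12 = 4*2 - 0*-5 = 8
Minor M_13 = 4*0 - 5*-5 = 25
det = -2*(10) - -4*(8) + 0*(25)
    = -20 - -32 + 0
    = 12

12


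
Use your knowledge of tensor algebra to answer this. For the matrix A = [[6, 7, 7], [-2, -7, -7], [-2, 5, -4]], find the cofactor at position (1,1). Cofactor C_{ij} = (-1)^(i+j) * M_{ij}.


To find cofactor C_{11}, delete row 1 and column 1.
The resulting 2x2 submatrix is: [[-7, -7], [5, -4]]
Minor M_{11} = -7*-4 - -7*5
  = 28 - -35 = 63
Sign = (-1)^(1+1) = (-1)^2 = 1
Cofactor C_{11} = 1 * 63 = 63

63


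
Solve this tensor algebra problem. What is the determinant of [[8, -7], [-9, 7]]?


For a 2x2 matrix [[a, b], [c, d]], det = a*d - b*c.
a = 8, b = -7, c = -9, d = 7
a*d = 8 * 7 = 56
b*c = -7 * -9 = 63
det = 56 - 63 = -7

-7


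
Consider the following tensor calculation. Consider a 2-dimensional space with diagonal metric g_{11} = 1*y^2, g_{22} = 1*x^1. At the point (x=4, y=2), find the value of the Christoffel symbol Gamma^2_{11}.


For a diagonal metric, Gamma^k_{ij} = (1/2) g^{kk} (dg_{ik}/dx_j + dg_{jk}/dx_i - dg_{ij}/dx_k).
The metric is diagonal, so g_{ab} = 0 for a != b.
At the given point: g_{11} = 4, g_{22} = 4
g^{22} = 1/4
dg_{12}/dx_1 = 0 (off-diagonal)
dg_{12}/dx_1 = 0 (off-diagonal)
dg_{11}/dx_2 = dg_{11}/dx_2 = 4
Numerator = 0 + 0 - 4 = -4
Gamma^2_{11} = -4 / (2 * 4) = -1/2

-1/2


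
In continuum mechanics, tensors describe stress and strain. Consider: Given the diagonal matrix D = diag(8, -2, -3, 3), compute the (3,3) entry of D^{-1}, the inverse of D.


For a diagonal matrix, the inverse has entries (D^{-1})_{ii} = 1/d_{ii}.
The diagonal entries are: d_{11} = 8, d_{22} = -2, d_{33} = -3, d_{44} = 3
We need (D^{-1})_{33} = 1/d_{33} = 1/-3 = -1/3

-1/3


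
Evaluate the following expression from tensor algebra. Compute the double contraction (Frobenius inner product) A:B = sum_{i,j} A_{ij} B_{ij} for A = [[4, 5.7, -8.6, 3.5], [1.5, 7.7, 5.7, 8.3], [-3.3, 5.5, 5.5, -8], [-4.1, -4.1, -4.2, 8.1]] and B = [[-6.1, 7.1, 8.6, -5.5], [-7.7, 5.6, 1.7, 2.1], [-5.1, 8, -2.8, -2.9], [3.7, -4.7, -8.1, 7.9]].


A:B = sum over all i,j of A_{ij} * B_{ij}.
Row 1: 4*-6.1=-24.4, 5.7*7.1=40.47, -8.6*8.6=-73.96, 3.5*-5.5=-19.25 => row sum = -77.14
Row 2: 1.5*-7.7=-11.55, 7.7*5.6=43.12, 5.7*1.7=9.69, 8.3*2.1=17.43 => row sum = 58.69
Row 3: -3.3*-5.1=16.83, 5.5*8=44, 5.5*-2.8=-15.4, -8*-2.9=23.2 => row sum = 68.63
Row 4: -4.1*3.7=-15.17, -4.1*-4.7=19.27, -4.2*-8.1=34.02, 8.1*7.9=63.99 => row sum = 102.11
Total = -77.14 + 58.69 + 68.63 + 102.11 = 152.29

152.29


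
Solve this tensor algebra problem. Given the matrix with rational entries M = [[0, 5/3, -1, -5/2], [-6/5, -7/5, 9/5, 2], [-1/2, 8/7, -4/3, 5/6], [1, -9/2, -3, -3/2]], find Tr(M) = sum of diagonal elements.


The trace is the sum of diagonal entries.
Diagonal: M[1,1] = 0, M[2,2] = -7/5, M[3,3] = -4/3, M[4,4] = -3/2
Tr(M) = 0 + -7/5 + -4/3 + -3/2
Computing step by step:
After adding M[1,1]: 0
After adding M[2,2]: -7/5
After adding M[3,3]: -41/15
After adding M[4,4]: -127/30
Tr(M) = -127/30

-127/30


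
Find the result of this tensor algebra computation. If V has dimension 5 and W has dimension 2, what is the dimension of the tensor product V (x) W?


The dimension of a tensor product is the product of dimensions.
dim(V) = 5, dim(W) = 2
dim(V (x) W) = 5 * 2 = 10

10


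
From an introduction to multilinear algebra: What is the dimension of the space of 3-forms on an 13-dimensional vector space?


The dimension of the space of p-forms on an n-dimensional space is C(n, p).
n = 13, p = 3
C(13, 3) = 13! / (3! * 10!) = 286

286


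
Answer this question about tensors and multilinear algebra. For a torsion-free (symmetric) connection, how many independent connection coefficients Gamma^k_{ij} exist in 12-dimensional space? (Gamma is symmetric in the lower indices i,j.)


Christoffel symbols Gamma^k_{ij} are symmetric in i,j, so there are d * d(d+1)/2 independent symbols.
d = 12
d(d+1)/2 = 12 * 13 / 2 = 78
Total = 12 * 78 = 936

936


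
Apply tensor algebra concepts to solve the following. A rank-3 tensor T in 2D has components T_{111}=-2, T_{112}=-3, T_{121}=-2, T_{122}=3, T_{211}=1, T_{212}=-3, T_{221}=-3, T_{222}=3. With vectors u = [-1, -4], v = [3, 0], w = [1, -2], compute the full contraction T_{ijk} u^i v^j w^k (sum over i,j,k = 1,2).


S = sum over i,j,k of T_{ijk} u_i v_j w_k. Expanding all 8 terms:
T_{111}*u_1*v_1*w_1 = -2*-1*3*1 = 6  (running total: 6)
T_{112}*u_1*v_1*w_2 = -3*-1*3*-2 = -18  (running total: -12)
T_{121}*u_1*v_2*w_1 = -2*-1*0*1 = 0  (running total: -12)
T_{122}*u_1*v_2*w_2 = 3*-1*0*-2 = 0  (running total: -12)
T_{211}*u_2*v_1*w_1 = 1*-4*3*1 = -12  (running total: -24)
T_{212}*u_2*v_1*w_2 = -3*-4*3*-2 = -72  (running total: -96)
T_{221}*u_2*v_2*w_1 = -3*-4*0*1 = 0  (running total: -96)
T_{222}*u_2*v_2*w_2 = 3*-4*0*-2 = 0  (running total: -96)
S = -96

-96


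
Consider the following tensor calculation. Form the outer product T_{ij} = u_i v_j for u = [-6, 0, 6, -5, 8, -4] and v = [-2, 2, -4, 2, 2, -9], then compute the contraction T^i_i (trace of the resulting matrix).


The outer product gives T_{ij} = u_i v_j.
The trace (contraction) is Tr(T) = sum_i T_{ii} = sum_i u_i v_i.
Diagonal entries:
T_{11} = u_1 * v_1 = -6 * -2 = 12
T_{22} = u_2 * v_2 = 0 * 2 = 0
T_{33} = u_3 * v_3 = 6 * -4 = -24
T_{44} = u_4 * v_4 = -5 * 2 = -10
T_{55} = u_5 * v_5 = 8 * 2 = 16
T_{66} = u_6 * v_6 = -4 * -9 = 36
Tr(T) = 12 + 0 + -24 + -10 + 16 + 36 = 30

30


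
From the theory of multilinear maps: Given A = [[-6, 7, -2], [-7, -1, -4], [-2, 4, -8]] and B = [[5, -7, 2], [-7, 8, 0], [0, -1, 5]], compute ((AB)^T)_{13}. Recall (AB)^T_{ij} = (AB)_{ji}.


(AB)^T_{ij} = (AB)_{ji} = sum_k A_{jk} B_{ki}.
For i=1, j=3 we need (AB)_{31}:
A_{31} * B_{11} = -2 * 5 = -10
A_{32} * B_{21} = 4 * -7 = -28
A_{33} * B_{31} = -8 * 0 = 0
Sum = -10 + -28 + 0 = -38

-38


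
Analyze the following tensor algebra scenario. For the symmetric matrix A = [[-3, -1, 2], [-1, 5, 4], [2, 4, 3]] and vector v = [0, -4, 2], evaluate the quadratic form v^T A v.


First compute Av:
(Av)_1 = -3*0 + -1*-4 + 2*2 = 8
(Av)_2 = -1*0 + 5*-4 + 4*2 = -12
(Av)_3 = 2*0 + 4*-4 + 3*2 = -10
Av = [8, -12, -10]
Then v^T (Av) = 0*8 + -4*-12 + 2*-10
= 0 + 48 + -20 = 28

28


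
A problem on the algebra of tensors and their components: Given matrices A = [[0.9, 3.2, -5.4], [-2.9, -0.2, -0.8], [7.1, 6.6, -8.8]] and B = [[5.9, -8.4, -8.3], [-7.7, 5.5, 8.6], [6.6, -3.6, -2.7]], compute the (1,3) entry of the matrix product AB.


(AB)_{ij} = sum_k A_{ik} B_{kj}.
For i=1, j=3:
A_{11} * B_{13} = 0.9 * -8.3 = -7.47
A_{12} * B_{23} = 3.2 * 8.6 = 27.52
A_{13} * B_{33} = -5.4 * -2.7 = 14.58
Sum = -7.47 + 27.52 + 14.58 = 34.63

34.63


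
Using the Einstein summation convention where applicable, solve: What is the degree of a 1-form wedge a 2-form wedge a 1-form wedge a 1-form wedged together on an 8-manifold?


The degree of a wedge product is the sum of the degrees of the individual forms.
Degrees: 1, 2, 1, 1
Total degree = 1 + 2 + 1 + 1 = 5

5


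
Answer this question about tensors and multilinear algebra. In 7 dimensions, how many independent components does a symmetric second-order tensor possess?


A symmetric rank-2 tensor in d dimensions has d(d+1)/2 independent components.
d = 7
d(d+1)/2 = 7 * 8 / 2 = 56 / 2 = 28

28


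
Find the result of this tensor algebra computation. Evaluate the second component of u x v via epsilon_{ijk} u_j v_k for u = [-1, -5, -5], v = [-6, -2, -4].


(u x v)_2 = sum_{j,k} epsilon_{2jk} u_j v_k. Only permutations of (1,2,3) contribute; the two non-zero terms are:
eps_{213} u_1 v_3 = -1 * -1 * -4 = -4
eps_{231} u_3 v_1 = 1 * -5 * -6 = 30
(u x v)_2 = 26

26


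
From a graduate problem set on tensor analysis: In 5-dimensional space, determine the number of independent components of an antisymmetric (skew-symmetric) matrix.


An antisymmetric rank-2 tensor satisfies A_{ij} = -A_{ji}, so diagonal entries are zero.
The independent components are the upper-triangular entries: C(n, 2) = n(n-1)/2.
n = 5
C(5, 2) = 5 * 4 / 2 = 20 / 2 = 10

10


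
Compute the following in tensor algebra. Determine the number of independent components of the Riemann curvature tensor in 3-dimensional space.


The Riemann tensor in d dimensions has d^2(d^2 - 1)/12 independent components.
d = 3, so d^2 = 9
d^2 - 1 = 8
d^2(d^2 - 1) = 9 * 8 = 72
Divide by 12: 72 / 12 = 6

6


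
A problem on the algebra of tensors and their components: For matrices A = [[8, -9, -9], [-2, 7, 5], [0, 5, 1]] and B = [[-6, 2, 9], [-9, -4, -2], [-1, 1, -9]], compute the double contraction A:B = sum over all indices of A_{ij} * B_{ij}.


A:B = sum over all i,j of A_{ij} * B_{ij}.
Row 1: 8*-6=-48, -9*2=-18, -9*9=-81 => row sum = -147
Row 2: -2*-9=18, 7*-4=-28, 5*-2=-10 => row sum = -20
Row 3: 0*-1=0, 5*1=5, 1*-9=-9 => row sum = -4
Total = -147 + -20 + -4 = -171

-171


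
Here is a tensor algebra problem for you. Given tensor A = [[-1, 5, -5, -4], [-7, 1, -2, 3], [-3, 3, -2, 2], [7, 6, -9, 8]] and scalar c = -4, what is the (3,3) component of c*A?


Scalar multiplication: (cA)_{ij} = c * A_{ij}.
c = -4
A_{33} = -2
(cA)_{33} = -4 * -2 = 8

8


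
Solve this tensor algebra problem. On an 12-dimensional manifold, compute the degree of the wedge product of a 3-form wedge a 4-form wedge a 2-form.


The degree of a wedge product is the sum of the degrees of the individual forms.
Degrees: 3, 4, 2
Total degree = 3 + 4 + 2 = 9

9


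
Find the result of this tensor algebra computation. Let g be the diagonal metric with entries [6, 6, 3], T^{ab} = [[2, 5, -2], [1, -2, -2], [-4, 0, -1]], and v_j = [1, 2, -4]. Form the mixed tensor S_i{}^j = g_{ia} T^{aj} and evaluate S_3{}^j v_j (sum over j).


Step 1: lower the first index. For a diagonal metric, g_{ia} T^{aj} = g_{ii} T^{ij} (no sum on i).
g_{33} = 3
S_3{}^1 = 3 * T^{31} = 3 * -4 = -12
S_3{}^2 = 3 * T^{32} = 3 * 0 = 0
S_3{}^3 = 3 * T^{33} = 3 * -1 = -3
Step 2: contract S_3{}^j with v_j.
S_3{}^1 * v_1 = -12 * 1 = -12
S_3{}^2 * v_2 = 0 * 2 = 0
S_3{}^3 * v_3 = -3 * -4 = 12
Result = -12 + 0 + 12 = 0

0


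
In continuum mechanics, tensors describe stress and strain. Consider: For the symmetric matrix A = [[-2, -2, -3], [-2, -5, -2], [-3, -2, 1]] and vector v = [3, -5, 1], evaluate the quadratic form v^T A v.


First compute Av:
(Av)_1 = -2*3 + -2*-5 + -3*1 = 1
(Av)_2 = -2*3 + -5*-5 + -2*1 = 17
(Av)_3 = -3*3 + -2*-5 + 1*1 = 2
Av = [1, 17, 2]
Then v^T (Av) = 3*1 + -5*17 + 1*2
= 3 + -85 + 2 = -80

-80


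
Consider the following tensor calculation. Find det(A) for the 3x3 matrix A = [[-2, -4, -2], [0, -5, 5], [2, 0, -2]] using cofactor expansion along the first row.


Expanding along the first row, det(A) = a11*M_11 - a12*M_12 + a13*M_13, where M_1j is the (1,j) minor.
Minor M_11 = -5*-2 - 5*0 = 10
Minor M_12 = 0*-2 - 5*2 = -10
Minor M_13 = 0*0 - -5*2 = 10
det = -2*(10) - -4*(-10) + -2*(10)
    = -20 - 40 + -20
    = -80

-80


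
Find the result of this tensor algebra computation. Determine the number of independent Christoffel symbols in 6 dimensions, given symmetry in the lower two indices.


Christoffel symbols Gamma^k_{ij} are symmetric in i,j, so there are d * d(d+1)/2 independent symbols.
d = 6
d(d+1)/2 = 6 * 7 / 2 = 21
Total = 6 * 21 = 126

126


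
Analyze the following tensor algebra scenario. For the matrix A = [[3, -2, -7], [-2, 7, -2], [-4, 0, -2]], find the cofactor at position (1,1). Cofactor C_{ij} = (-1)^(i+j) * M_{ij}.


To find cofactor C_{11}, delete row 1 and column 1.
The resulting 2x2 submatrix is: [[7, -2], [0, -2]]
Minor M_{11} = 7*-2 - -2*0
  = -14 - 0 = -14
Sign = (-1)^(1+1) = (-1)^2 = 1
Cofactor C_{11} = 1 * -14 = -14

-14


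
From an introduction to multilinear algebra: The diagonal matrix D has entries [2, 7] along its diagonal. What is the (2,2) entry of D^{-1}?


For a diagonal matrix, the inverse has entries (D^{-1})_{ii} = 1/d_{ii}.
The diagonal entries are: d_{11} = 2, d_{22} = 7
We need (D^{-1})_{22} = 1/d_{22} = 1/7 = 1/7

1/7


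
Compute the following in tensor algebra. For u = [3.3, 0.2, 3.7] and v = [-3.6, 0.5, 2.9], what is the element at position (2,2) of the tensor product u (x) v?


The outer product entry T_{ij} = u_i * v_j.
We need i=2, j=2.
u_2 = 0.2, v_2 = 0.5
T_{2,2} = 0.2 * 0.5 = 0.1

0.1


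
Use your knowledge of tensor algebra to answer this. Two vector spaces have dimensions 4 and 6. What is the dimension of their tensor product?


The dimension of a tensor product is the product of dimensions.
dim(V) = 4, dim(W) = 6
dim(V (x) W) = 4 * 6 = 24

24


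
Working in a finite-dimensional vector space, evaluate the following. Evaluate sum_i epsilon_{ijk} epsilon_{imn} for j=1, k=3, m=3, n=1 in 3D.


Using the identity: epsilon_{ijk} epsilon_{imn} = delta_{jm} delta_{kn} - delta_{jn} delta_{km}.
delta_{13} = 0
delta_{31} = 0
delta_{11} = 1
delta_{33} = 1
Result = 0 * 0 - 1 * 1 = 0 - 1 = -1

-1


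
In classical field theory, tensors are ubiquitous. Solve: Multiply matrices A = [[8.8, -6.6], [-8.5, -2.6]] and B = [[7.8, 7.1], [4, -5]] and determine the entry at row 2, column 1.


(AB)_{ij} = sum_k A_{ik} B_{kj}.
For i=2, j=1:
A_{21} * B_{11} = -8.5 * 7.8 = -66.3
A_{22} * B_{21} = -2.6 * 4 = -10.4
Sum = -66.3 + -10.4 = -76.7

-76.7


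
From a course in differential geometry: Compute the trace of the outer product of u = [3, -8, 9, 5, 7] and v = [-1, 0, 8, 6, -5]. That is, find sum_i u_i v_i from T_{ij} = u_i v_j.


The outer product gives T_{ij} = u_i v_j.
The trace (contraction) is Tr(T) = sum_i T_{ii} = sum_i u_i v_i.
Diagonal entries:
T_{11} = u_1 * v_1 = 3 * -1 = -3
T_{22} = u_2 * v_2 = -8 * 0 = 0
T_{33} = u_3 * v_3 = 9 * 8 = 72
T_{44} = u_4 * v_4 = 5 * 6 = 30
T_{55} = u_5 * v_5 = 7 * -5 = -35
Tr(T) = -3 + 0 + 72 + 30 + -35 = 64

64


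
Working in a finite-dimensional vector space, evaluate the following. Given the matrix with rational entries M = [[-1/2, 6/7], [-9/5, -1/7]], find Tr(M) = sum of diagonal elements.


The trace is the sum of diagonal entries.
Diagonal: M[1,1] = -1/2, M[2,2] = -1/7
Tr(M) = -1/2 + -1/7
Computing step by step:
After adding M[1,1]: -1/2
After adding M[2,2]: -9/14
Tr(M) = -9/14

-9/14


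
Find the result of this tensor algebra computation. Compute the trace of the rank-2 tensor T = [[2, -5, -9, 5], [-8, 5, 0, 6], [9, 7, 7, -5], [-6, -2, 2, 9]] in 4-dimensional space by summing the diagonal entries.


The contraction (trace) of a rank-2 tensor is the sum of its diagonal elements.
Diagonal entries: A[1,1] = 2, A[2,2] = 5, A[3,3] = 7, A[4,4] = 9
Tr(A) = 2 + 5 + 7 + 9 = 23

23


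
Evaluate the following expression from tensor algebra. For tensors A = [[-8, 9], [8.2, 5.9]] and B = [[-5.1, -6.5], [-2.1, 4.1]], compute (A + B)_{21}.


Tensor addition is component-wise: (A + B)_{ij} = A_{ij} + B_{ij}.
A_{21} = 8.2
B_{21} = -2.1
(A + B)_{21} = 8.2 + -2.1 = 6.1

6.1


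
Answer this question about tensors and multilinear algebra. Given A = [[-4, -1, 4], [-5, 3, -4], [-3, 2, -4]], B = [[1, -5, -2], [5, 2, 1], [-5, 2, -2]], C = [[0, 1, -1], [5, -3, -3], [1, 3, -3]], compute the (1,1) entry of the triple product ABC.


(ABC)_{11} = sum_m (AB)_{1m} C_{m1}. First compute row 1 of AB.
(AB)_{11} = -4*1 + -1*5 + 4*-5 = -29
(AB)_{12} = -4*-5 + -1*2 + 4*2 = 26
(AB)_{13} = -4*-2 + -1*1 + 4*-2 = -1
Now contract with column 1 of C:
(AB)_{11} * C_{11} = -29 * 0 = 0
(AB)_{12} * C_{21} = 26 * 5 = 130
(AB)_{13} * C_{31} = -1 * 1 = -1
(ABC)_{11} = 0 + 130 + -1 = 129

129


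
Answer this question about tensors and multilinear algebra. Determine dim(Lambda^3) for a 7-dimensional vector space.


The dimension of the space of p-forms on an n-dimensional space is C(n, p).
n = 7, p = 3
C(7, 3) = 7! / (3! * 4!) = 35

35


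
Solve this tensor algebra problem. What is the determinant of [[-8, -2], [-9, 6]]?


For a 2x2 matrix [[a, b], [c, d]], det = a*d - b*c.
a = -8, b = -2, c = -9, d = 6
a*d = -8 * 6 = -48
b*c = -2 * -9 = 18
det = -48 - 18 = -66

-66


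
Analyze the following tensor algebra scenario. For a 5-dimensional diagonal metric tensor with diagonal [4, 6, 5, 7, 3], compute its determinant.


For a diagonal metric, the determinant is the product of diagonal entries.
Diagonal entries: 4, 6, 5, 7, 3
det(g) = 4 * 6 * 5 * 7 * 3 = 2520

2520


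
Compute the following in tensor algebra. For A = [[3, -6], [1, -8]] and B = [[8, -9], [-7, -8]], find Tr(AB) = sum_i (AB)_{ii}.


Tr(AB) = sum_i (AB)_{ii} where (AB)_{ii} = sum_k A_{ik} B_{ki}.
(AB)_{11} = 3*8 + -6*-7 = 66
(AB)_{22} = 1*-9 + -8*-8 = 55
Tr(AB) = 66 + 55 = 121

121


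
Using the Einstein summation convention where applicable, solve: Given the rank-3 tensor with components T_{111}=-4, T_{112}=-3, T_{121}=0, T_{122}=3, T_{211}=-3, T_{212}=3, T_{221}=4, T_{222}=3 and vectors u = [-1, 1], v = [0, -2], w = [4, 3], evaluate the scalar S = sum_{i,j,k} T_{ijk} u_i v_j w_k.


S = sum over i,j,k of T_{ijk} u_i v_j w_k. Expanding all 8 terms:
T_{111}*u_1*v_1*w_1 = -4*-1*0*4 = 0  (running total: 0)
T_{112}*u_1*v_1*w_2 = -3*-1*0*3 = 0  (running total: 0)
T_{121}*u_1*v_2*w_1 = 0*-1*-2*4 = 0  (running total: 0)
T_{122}*u_1*v_2*w_2 = 3*-1*-2*3 = 18  (running total: 18)
T_{211}*u_2*v_1*w_1 = -3*1*0*4 = 0  (running total: 18)
T_{212}*u_2*v_1*w_2 = 3*1*0*3 = 0  (running total: 18)
T_{221}*u_2*v_2*w_1 = 4*1*-2*4 = -32  (running total: -14)
T_{222}*u_2*v_2*w_2 = 3*1*-2*3 = -18  (running total: -32)
S = -32

-32


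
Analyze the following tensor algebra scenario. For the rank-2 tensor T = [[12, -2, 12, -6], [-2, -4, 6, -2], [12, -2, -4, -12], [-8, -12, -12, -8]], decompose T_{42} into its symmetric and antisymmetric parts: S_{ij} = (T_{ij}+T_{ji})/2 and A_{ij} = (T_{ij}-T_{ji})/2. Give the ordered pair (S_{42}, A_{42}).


T_{42} = -12
T_{24} = -2
S_{42} = (-12 + -2)/2 = -14/2 = -7
A_{42} = (-12 - -2)/2 = -10/2 = -5
Check: S + A = -7 + -5 = -12 = T_{42}.

(-7, -5)


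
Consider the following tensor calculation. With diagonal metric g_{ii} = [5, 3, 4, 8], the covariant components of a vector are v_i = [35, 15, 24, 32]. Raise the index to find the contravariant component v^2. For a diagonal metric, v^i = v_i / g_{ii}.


To raise an index with a diagonal metric: v^i = v_i / g_{ii}.
For index 2: v_2 = 15, g_{22} = 3
v^2 = 15 / 3 = 5

5


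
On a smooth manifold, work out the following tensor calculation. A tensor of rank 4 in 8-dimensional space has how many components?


The number of components of a rank-r tensor in d dimensions is d^r.
Here d = 8 and r = 4.
8^4 = 4096

4096


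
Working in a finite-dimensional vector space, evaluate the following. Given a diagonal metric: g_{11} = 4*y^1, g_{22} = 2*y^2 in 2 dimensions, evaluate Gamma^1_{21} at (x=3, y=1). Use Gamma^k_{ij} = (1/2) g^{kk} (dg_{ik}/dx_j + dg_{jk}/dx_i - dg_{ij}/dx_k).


For a diagonal metric, Gamma^k_{ij} = (1/2) g^{kk} (dg_{ik}/dx_j + dg_{jk}/dx_i - dg_{ij}/dx_k).
The metric is diagonal, so g_{ab} = 0 for a != b.
At the given point: g_{11} = 4, g_{22} = 2
g^{11} = 1/4
dg_{21}/dx_1 = 0 (off-diagonal)
dg_{11}/dx_2 = dg_{11}/dx_2 = 4
dg_{21}/dx_1 = 0 (off-diagonal)
Numerator = 0 + 4 - 0 = 4
Gamma^1_{21} = 4 / (2 * 4) = 1/2

1/2


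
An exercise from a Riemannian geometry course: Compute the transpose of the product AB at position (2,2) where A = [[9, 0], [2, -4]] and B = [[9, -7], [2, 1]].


(AB)^T_{ij} = (AB)_{ji} = sum_k A_{jk} B_{ki}.
For i=2, j=2 we need (AB)_{22}:
A_{21} * B_{12} = 2 * -7 = -14
A_{22} * B_{22} = -4 * 1 = -4
Sum = -14 + -4 = -18

-18


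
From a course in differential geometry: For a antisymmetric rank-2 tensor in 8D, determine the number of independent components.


A antisymmetric rank-2 tensor in d dimensions has d(d-1)/2 independent components.
d = 8
d(d-1)/2 = 8 * 7 / 2 = 56 / 2 = 28

28


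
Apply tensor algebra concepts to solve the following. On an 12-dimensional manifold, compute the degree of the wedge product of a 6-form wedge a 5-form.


The degree of a wedge product is the sum of the degrees of the individual forms.
Degrees: 6, 5
Total degree = 6 + 5 = 11

11


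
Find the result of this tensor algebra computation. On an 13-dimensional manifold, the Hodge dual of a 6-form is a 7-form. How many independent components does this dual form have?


The Hodge dual of a p-form on an n-dimensional manifold is an (n-p)-form.
n = 13, p = 6, so dual degree = 13 - 6 = 7
The number of components is C(n, n-p) = C(13, 7) = 1716

1716


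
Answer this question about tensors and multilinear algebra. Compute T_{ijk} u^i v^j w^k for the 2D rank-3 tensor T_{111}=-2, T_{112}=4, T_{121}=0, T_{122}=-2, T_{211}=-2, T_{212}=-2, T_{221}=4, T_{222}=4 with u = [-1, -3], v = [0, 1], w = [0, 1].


S = sum over i,j,k of T_{ijk} u_i v_j w_k. Expanding all 8 terms:
T_{111}*u_1*v_1*w_1 = -2*-1*0*0 = 0  (running total: 0)
T_{112}*u_1*v_1*w_2 = 4*-1*0*1 = 0  (running total: 0)
T_{121}*u_1*v_2*w_1 = 0*-1*1*0 = 0  (running total: 0)
T_{122}*u_1*v_2*w_2 = -2*-1*1*1 = 2  (running total: 2)
T_{211}*u_2*v_1*w_1 = -2*-3*0*0 = 0  (running total: 2)
T_{212}*u_2*v_1*w_2 = -2*-3*0*1 = 0  (running total: 2)
T_{221}*u_2*v_2*w_1 = 4*-3*1*0 = 0  (running total: 2)
T_{222}*u_2*v_2*w_2 = 4*-3*1*1 = -12  (running total: -10)
S = -10

-10


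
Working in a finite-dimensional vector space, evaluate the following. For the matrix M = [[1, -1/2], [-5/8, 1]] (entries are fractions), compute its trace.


The trace is the sum of diagonal entries.
Diagonal: M[1,1] = 1, M[2,2] = 1
Tr(M) = 1 + 1
Computing step by step:
After adding M[1,1]: 1
After adding M[2,2]: 2
Tr(M) = 2

2


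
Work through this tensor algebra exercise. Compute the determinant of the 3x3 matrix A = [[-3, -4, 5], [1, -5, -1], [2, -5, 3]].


Expanding along the first row, det(A) = a11*M_11 - a12*M_12 + a13*M_13, where M_1j is the (1,j) minor.
Minor M_11 = -5*3 - -1*-5 = -20
Minor M_12 = 1*3 - -1*2 = 5
Minor M_13 = 1*-5 - -5*2 = 5
det = -3*(-20) - -4*(5) + 5*(5)
    = 60 - -20 + 25
    = 105

105


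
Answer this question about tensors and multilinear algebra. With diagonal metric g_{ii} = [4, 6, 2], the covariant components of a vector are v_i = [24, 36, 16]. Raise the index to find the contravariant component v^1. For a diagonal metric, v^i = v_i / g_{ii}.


To raise an index with a diagonal metric: v^i = v_i / g_{ii}.
For index 1: v_1 = 24, g_{11} = 4
v^1 = 24 / 4 = 6

6


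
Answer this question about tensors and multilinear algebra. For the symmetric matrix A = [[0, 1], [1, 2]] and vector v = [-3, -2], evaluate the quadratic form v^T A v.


First compute Av:
(Av)_1 = 0*-3 + 1*-2 = -2
(Av)_2 = 1*-3 + 2*-2 = -7
Av = [-2, -7]
Then v^T (Av) = -3*-2 + -2*-7
= 6 + 14 = 20

20


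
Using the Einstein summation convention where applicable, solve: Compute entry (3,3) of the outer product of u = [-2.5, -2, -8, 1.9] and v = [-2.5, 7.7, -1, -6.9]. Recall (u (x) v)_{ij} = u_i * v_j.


The outer product entry T_{ij} = u_i * v_j.
We need i=3, j=3.
u_3 = -8, v_3 = -1
T_{3,3} = -8 * -1 = 8

8


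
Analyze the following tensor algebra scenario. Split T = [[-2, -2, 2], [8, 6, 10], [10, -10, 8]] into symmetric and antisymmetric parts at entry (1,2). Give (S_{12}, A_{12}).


T_{12} = -2
T_{21} = 8
S_{12} = (-2 + 8)/2 = 6/2 = 3
A_{12} = (-2 - 8)/2 = -10/2 = -5
Check: S + A = 3 + -5 = -2 = T_{12}.

(3, -5)


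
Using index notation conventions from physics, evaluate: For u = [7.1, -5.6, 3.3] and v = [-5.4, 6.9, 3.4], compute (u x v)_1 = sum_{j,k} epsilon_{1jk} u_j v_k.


(u x v)_1 = sum_{j,k} epsilon_{1jk} u_j v_k. Only permutations of (1,2,3) contribute; the two non-zero terms are:
eps_{123} u_2 v_3 = 1 * -5.6 * 3.4 = -19.04
eps_{132} u_3 v_2 = -1 * 3.3 * 6.9 = -22.77
(u x v)_1 = -41.81

-41.81


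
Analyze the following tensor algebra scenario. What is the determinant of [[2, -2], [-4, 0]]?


For a 2x2 matrix [[a, b], [c, d]], det = a*d - b*c.
a = 2, b = -2, c = -4, d = 0
a*d = 2 * 0 = 0
b*c = -2 * -4 = 8
det = 0 - 8 = -8

-8


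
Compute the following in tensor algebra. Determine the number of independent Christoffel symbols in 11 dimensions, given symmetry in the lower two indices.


Christoffel symbols Gamma^k_{ij} are symmetric in i,j, so there are d * d(d+1)/2 independent symbols.
d = 11
d(d+1)/2 = 11 * 12 / 2 = 66
Total = 11 * 66 = 726

726


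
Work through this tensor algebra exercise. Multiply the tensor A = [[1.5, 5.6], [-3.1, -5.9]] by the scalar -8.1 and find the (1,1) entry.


Scalar multiplication: (cA)_{ij} = c * A_{ij}.
c = -8.1
A_{11} = 1.5
(cA)_{11} = -8.1 * 1.5 = -12.15

-12.15


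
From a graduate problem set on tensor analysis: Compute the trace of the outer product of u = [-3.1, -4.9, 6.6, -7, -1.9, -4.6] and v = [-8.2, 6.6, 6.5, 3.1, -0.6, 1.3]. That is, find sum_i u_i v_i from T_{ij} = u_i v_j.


The outer product gives T_{ij} = u_i v_j.
The trace (contraction) is Tr(T) = sum_i T_{ii} = sum_i u_i v_i.
Diagonal entries:
T_{11} = u_1 * v_1 = -3.1 * -8.2 = 25.42
T_{22} = u_2 * v_2 = -4.9 * 6.6 = -32.34
T_{33} = u_3 * v_3 = 6.6 * 6.5 = 42.9
T_{44} = u_4 * v_4 = -7 * 3.1 = -21.7
T_{55} = u_5 * v_5 = -1.9 * -0.6 = 1.14
T_{66} = u_6 * v_6 = -4.6 * 1.3 = -5.98
Tr(T) = 25.42 + -32.34 + 42.9 + -21.7 + 1.14 + -5.98 = 9.44

9.44


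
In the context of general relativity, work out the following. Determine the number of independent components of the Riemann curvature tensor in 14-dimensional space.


The Riemann tensor in d dimensions has d^2(d^2 - 1)/12 independent components.
d = 14, so d^2 = 196
d^2 - 1 = 195
d^2(d^2 - 1) = 196 * 195 = 38220
Divide by 12: 38220 / 12 = 3185

3185


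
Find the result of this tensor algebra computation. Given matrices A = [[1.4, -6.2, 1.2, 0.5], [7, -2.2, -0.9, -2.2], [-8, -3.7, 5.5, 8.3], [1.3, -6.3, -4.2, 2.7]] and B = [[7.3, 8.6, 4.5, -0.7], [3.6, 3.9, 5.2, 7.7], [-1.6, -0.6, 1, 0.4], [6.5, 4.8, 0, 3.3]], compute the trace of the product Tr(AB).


Tr(AB) = sum_i (AB)_{ii} where (AB)_{ii} = sum_k A_{ik} B_{ki}.
(AB)_{11} = 1.4*7.3 + -6.2*3.6 + 1.2*-1.6 + 0.5*6.5 = -10.77
(AB)_{22} = 7*8.6 + -2.2*3.9 + -0.9*-0.6 + -2.2*4.8 = 41.6
(AB)_{33} = -8*4.5 + -3.7*5.2 + 5.5*1 + 8.3*0 = -49.74
(AB)_{44} = 1.3*-0.7 + -6.3*7.7 + -4.2*0.4 + 2.7*3.3 = -42.19
Tr(AB) = -10.77 + 41.6 + -49.74 + -42.19 = -61.1

-61.1


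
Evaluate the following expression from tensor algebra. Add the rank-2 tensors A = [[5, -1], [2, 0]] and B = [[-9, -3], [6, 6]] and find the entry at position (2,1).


Tensor addition is component-wise: (A + B)_{ij} = A_{ij} + B_{ij}.
A_{21} = 2
B_{21} = 6
(A + B)_{21} = 2 + 6 = 8

8


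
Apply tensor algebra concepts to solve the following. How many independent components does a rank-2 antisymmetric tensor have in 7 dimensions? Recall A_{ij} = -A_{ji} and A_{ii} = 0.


An antisymmetric rank-2 tensor satisfies A_{ij} = -A_{ji}, so diagonal entries are zero.
The independent components are the upper-triangular entries: C(n, 2) = n(n-1)/2.
n = 7
C(7, 2) = 7 * 6 / 2 = 42 / 2 = 21

21


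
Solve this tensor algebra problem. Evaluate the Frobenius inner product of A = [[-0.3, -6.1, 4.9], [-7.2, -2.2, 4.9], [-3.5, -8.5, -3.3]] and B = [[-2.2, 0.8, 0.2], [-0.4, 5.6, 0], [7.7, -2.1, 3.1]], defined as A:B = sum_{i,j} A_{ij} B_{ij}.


A:B = sum over all i,j of A_{ij} * B_{ij}.
Row 1: -0.3*-2.2=0.66, -6.1*0.8=-4.88, 4.9*0.2=0.98 => row sum = -3.24
Row 2: -7.2*-0.4=2.88, -2.2*5.6=-12.32, 4.9*0=0 => row sum = -9.44
Row 3: -3.5*7.7=-26.95, -8.5*-2.1=17.85, -3.3*3.1=-10.23 => row sum = -19.33
Total = -3.24 + -9.44 + -19.33 = -32.01

-32.01


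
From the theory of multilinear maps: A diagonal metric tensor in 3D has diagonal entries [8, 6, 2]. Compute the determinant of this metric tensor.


For a diagonal metric, the determinant is the product of diagonal entries.
Diagonal entries: 8, 6, 2
det(g) = 8 * 6 * 2 = 96

96


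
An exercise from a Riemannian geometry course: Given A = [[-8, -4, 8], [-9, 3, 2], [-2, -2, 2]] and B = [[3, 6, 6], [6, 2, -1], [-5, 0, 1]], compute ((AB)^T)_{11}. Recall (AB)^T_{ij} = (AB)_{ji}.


(AB)^T_{ij} = (AB)_{ji} = sum_k A_{jk} B_{ki}.
For i=1, j=1 we need (AB)_{11}:
A_{11} * B_{11} = -8 * 3 = -24
A_{12} * B_{21} = -4 * 6 = -24
A_{13} * B_{31} = 8 * -5 = -40
Sum = -24 + -24 + -40 = -88

-88


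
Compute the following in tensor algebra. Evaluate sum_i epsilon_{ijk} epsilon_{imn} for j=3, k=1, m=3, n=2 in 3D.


Using the identity: epsilon_{ijk} epsilon_{imn} = delta_{jm} delta_{kn} - delta_{jn} delta_{km}.
delta_{33} = 1
delta_{12} = 0
delta_{32} = 0
delta_{13} = 0
Result = 1 * 0 - 0 * 0 = 0 - 0 = 0

0


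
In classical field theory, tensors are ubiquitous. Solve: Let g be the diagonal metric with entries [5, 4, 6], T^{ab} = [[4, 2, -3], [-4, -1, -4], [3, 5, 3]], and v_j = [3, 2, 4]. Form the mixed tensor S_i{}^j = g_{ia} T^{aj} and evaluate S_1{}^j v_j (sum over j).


Step 1: lower the first index. For a diagonal metric, g_{ia} T^{aj} = g_{ii} T^{ij} (no sum on i).
g_{11} = 5
S_1{}^1 = 5 * T^{11} = 5 * 4 = 20
S_1{}^2 = 5 * T^{12} = 5 * 2 = 10
S_1{}^3 = 5 * T^{13} = 5 * -3 = -15
Step 2: contract S_1{}^j with v_j.
S_1{}^1 * v_1 = 20 * 3 = 60
S_1{}^2 * v_2 = 10 * 2 = 20
S_1{}^3 * v_3 = -15 * 4 = -60
Result = 60 + 20 + -60 = 20

20


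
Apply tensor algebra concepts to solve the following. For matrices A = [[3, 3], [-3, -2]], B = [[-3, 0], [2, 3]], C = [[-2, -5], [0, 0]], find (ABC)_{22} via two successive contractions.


(ABC)_{22} = sum_m (AB)_{2m} C_{m2}. First compute row 2 of AB.
(AB)_{21} = -3*-3 + -2*2 = 5
(AB)_{22} = -3*0 + -2*3 = -6
Now contract with column 2 of C:
(AB)_{21} * C_{12} = 5 * -5 = -25
(AB)_{22} * C_{22} = -6 * 0 = 0
(ABC)_{22} = -25 + 0 = -25

-25


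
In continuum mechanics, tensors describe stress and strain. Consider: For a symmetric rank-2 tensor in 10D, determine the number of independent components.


A symmetric rank-2 tensor in d dimensions has d(d+1)/2 independent components.
d = 10
d(d+1)/2 = 10 * 11 / 2 = 110 / 2 = 55

55


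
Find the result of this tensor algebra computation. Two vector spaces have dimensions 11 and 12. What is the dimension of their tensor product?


The dimension of a tensor product is the product of dimensions.
dim(V) = 11, dim(W) = 12
dim(V (x) W) = 11 * 12 = 132

132


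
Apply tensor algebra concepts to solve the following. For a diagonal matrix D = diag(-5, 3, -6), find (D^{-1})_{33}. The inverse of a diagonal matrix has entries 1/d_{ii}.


For a diagonal matrix, the inverse has entries (D^{-1})_{ii} = 1/d_{ii}.
The diagonal entries are: d_{11} = -5, d_{22} = 3, d_{33} = -6
We need (D^{-1})_{33} = 1/d_{33} = 1/-6 = -1/6

-1/6


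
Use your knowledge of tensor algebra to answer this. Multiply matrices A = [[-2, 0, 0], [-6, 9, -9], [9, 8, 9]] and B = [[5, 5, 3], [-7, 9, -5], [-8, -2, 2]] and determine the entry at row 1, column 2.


(AB)_{ij} = sum_k A_{ik} B_{kj}.
For i=1, j=2:
A_{11} * B_{12} = -2 * 5 = -10
A_{12} * B_{22} = 0 * 9 = 0
A_{13} * B_{32} = 0 * -2 = 0
Sum = -10 + 0 + 0 = -10

-10


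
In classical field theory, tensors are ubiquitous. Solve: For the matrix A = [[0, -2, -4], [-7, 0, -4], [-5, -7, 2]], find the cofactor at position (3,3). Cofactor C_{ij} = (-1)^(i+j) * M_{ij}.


To find cofactor C_{33}, delete row 3 and column 3.
The resulting 2x2 submatrix is: [[0, -2], [-7, 0]]
Minor M_{33} = 0*0 - -2*-7
  = 0 - 14 = -14
Sign = (-1)^(3+3) = (-1)^6 = 1
Cofactor C_{33} = 1 * -14 = -14

-14


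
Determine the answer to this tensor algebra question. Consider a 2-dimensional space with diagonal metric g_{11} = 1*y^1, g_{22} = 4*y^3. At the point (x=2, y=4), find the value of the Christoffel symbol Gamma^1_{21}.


For a diagonal metric, Gamma^k_{ij} = (1/2) g^{kk} (dg_{ik}/dx_j + dg_{jk}/dx_i - dg_{ij}/dx_k).
The metric is diagonal, so g_{ab} = 0 for a != b.
At the given point: g_{11} = 4, g_{22} = 256
g^{11} = 1/4
dg_{21}/dx_1 = 0 (off-diagonal)
dg_{11}/dx_2 = dg_{11}/dx_2 = 1
dg_{21}/dx_1 = 0 (off-diagonal)
Numerator = 0 + 1 - 0 = 1
Gamma^1_{21} = 1 / (2 * 4) = 1/8

1/8


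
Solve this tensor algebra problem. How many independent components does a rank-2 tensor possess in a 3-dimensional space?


The number of components of a rank-r tensor in d dimensions is d^r.
Here d = 3 and r = 2.
3^2 = 9

9


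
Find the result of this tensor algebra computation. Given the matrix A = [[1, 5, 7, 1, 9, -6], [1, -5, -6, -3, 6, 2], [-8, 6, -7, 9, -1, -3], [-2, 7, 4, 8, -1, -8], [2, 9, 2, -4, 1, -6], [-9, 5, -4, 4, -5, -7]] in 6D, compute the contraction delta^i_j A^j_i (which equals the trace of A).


The contraction (trace) of a rank-2 tensor is the sum of its diagonal elements.
Diagonal entries: A[1,1] = 1, A[2,2] = -5, A[3,3] = -7, A[4,4] = 8, A[5,5] = 1, A[6,6] = -7
Tr(A) = 1 + -5 + -7 + 8 + 1 + -7 = -9

-9


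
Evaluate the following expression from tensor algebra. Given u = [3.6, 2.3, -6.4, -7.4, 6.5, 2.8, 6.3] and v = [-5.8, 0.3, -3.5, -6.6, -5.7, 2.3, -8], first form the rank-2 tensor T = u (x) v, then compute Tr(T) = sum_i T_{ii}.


The outer product gives T_{ij} = u_i v_j.
The trace (contraction) is Tr(T) = sum_i T_{ii} = sum_i u_i v_i.
Diagonal entries:
T_{11} = u_1 * v_1 = 3.6 * -5.8 = -20.88
T_{22} = u_2 * v_2 = 2.3 * 0.3 = 0.69
T_{33} = u_3 * v_3 = -6.4 * -3.5 = 22.4
T_{44} = u_4 * v_4 = -7.4 * -6.6 = 48.84
T_{55} = u_5 * v_5 = 6.5 * -5.7 = -37.05
T_{66} = u_6 * v_6 = 2.8 * 2.3 = 6.44
T_{77} = u_7 * v_7 = 6.3 * -8 = -50.4
Tr(T) = -20.88 + 0.69 + 22.4 + 48.84 + -37.05 + 6.44 + -50.4 = -29.96

-29.96


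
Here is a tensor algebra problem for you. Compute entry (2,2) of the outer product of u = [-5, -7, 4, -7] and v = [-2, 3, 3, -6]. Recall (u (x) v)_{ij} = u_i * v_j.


The outer product entry T_{ij} = u_i * v_j.
We need i=2, j=2.
u_2 = -7, v_2 = 3
T_{2,2} = -7 * 3 = -21

-21


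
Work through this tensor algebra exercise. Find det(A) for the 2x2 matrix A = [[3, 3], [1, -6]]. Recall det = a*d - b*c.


For a 2x2 matrix [[a, b], [c, d]], det = a*d - b*c.
a = 3, b = 3, c = 1, d = -6
a*d = 3 * -6 = -18
b*c = 3 * 1 = 3
det = -18 - 3 = -21

-21


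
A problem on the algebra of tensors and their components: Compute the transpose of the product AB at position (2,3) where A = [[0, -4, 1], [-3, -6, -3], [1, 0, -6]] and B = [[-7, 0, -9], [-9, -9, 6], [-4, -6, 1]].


(AB)^T_{ij} = (AB)_{ji} = sum_k A_{jk} B_{ki}.
For i=2, j=3 we need (AB)_{32}:
A_{31} * B_{12} = 1 * 0 = 0
A_{32} * B_{22} = 0 * -9 = 0
A_{33} * B_{32} = -6 * -6 = 36
Sum = 0 + 0 + 36 = 36

36


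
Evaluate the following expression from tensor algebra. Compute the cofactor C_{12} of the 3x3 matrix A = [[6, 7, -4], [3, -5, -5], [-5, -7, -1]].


To find cofactor C_{12}, delete row 1 and column 2.
The resulting 2x2 submatrix is: [[3, -5], [-5, -1]]
Minor M_{12} = 3*-1 - -5*-5
  = -3 - 25 = -28
Sign = (-1)^(1+2) = (-1)^3 = -1
Cofactor C_{12} = -1 * -28 = 28

28


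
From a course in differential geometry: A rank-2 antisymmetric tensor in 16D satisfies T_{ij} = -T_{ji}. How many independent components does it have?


An antisymmetric rank-2 tensor satisfies A_{ij} = -A_{ji}, so diagonal entries are zero.
The independent components are the upper-triangular entries: C(n, 2) = n(n-1)/2.
n = 16
C(16, 2) = 16 * 15 / 2 = 240 / 2 = 120

120
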